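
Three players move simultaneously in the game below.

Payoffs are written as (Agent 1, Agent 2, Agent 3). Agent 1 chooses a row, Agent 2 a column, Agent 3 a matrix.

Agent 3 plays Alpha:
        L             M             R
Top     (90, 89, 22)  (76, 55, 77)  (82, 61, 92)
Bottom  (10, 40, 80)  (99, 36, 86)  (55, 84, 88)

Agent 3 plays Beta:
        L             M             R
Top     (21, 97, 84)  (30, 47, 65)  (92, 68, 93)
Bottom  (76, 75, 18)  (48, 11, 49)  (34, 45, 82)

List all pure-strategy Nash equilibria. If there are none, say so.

Agent 1 against (L, Alpha): payoffs 90, 10 → best response Top.
Agent 1 against (L, Beta): payoffs 21, 76 → best response Bottom.
Agent 1 against (M, Alpha): payoffs 76, 99 → best response Bottom.
Agent 1 against (M, Beta): payoffs 30, 48 → best response Bottom.
Agent 1 against (R, Alpha): payoffs 82, 55 → best response Top.
Agent 1 against (R, Beta): payoffs 92, 34 → best response Top.
Agent 2 against (Top, Alpha): payoffs 89, 55, 61 → best response L.
Agent 2 against (Top, Beta): payoffs 97, 47, 68 → best response L.
Agent 2 against (Bottom, Alpha): payoffs 40, 36, 84 → best response R.
Agent 2 against (Bottom, Beta): payoffs 75, 11, 45 → best response L.
Agent 3 against (Top, L): payoffs 22, 84 → best response Beta.
Agent 3 against (Top, M): payoffs 77, 65 → best response Alpha.
Agent 3 against (Top, R): payoffs 92, 93 → best response Beta.
Agent 3 against (Bottom, L): payoffs 80, 18 → best response Alpha.
Agent 3 against (Bottom, M): payoffs 86, 49 → best response Alpha.
Agent 3 against (Bottom, R): payoffs 88, 82 → best response Alpha.
No profile is a mutual best response for all players.

This game has no pure Nash equilibrium.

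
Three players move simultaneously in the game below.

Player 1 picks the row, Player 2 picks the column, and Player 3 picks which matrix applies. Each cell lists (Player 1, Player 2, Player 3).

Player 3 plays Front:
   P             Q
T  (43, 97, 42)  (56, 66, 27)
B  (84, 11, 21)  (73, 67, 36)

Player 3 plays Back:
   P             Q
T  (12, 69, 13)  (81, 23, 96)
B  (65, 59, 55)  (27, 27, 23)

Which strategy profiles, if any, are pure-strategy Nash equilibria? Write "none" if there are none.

The pure Nash equilibria are (B, P, Back); (B, Q, Front).

(T, P, Front): Player 1 can switch to B (43 → 84). Not NE.
(T, P, Back): Player 1 can switch to B (12 → 65). Not NE.
(T, Q, Front): Player 1 can switch to B (56 → 73). Not NE.
(T, Q, Back): Player 2 can switch to P (23 → 69). Not NE.
(B, P, Front): Player 2 can switch to Q (11 → 67). Not NE.
(B, P, Back): Player 1 gets 65, best alternative 12; Player 2 gets 59, best alternative 27; Player 3 gets 55, best alternative 21. No profitable deviation — NE.
(B, Q, Front): Player 1 gets 73, best alternative 56; Player 2 gets 67, best alternative 11; Player 3 gets 36, best alternative 23. No profitable deviation — NE.
(B, Q, Back): Player 1 can switch to T (27 → 81). Not NE.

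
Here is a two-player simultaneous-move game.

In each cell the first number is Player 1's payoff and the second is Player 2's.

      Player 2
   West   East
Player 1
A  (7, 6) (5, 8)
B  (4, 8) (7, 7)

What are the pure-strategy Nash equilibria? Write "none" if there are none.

(A, West): Player 2 can switch to East (6 → 8). Not NE.
(A, East): Player 1 can switch to B (5 → 7). Not NE.
(B, West): Player 1 can switch to A (4 → 7). Not NE.
(B, East): Player 2 can switch to West (7 → 8). Not NE.

none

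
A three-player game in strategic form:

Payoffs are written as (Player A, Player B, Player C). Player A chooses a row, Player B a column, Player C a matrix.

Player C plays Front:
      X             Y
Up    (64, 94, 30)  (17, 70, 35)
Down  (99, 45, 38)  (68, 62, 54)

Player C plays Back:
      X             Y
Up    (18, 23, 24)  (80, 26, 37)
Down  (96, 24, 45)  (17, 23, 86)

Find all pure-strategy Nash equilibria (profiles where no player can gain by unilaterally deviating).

Player A against (X, Front): payoffs 64, 99 → best response Down.
Player A against (X, Back): payoffs 18, 96 → best response Down.
Player A against (Y, Front): payoffs 17, 68 → best response Down.
Player A against (Y, Back): payoffs 80, 17 → best response Up.
Player B against (Up, Front): payoffs 94, 70 → best response X.
Player B against (Up, Back): payoffs 23, 26 → best response Y.
Player B against (Down, Front): payoffs 45, 62 → best response Y.
Player B against (Down, Back): payoffs 24, 23 → best response X.
Player C against (Up, X): payoffs 30, 24 → best response Front.
Player C against (Up, Y): payoffs 35, 37 → best response Back.
Player C against (Down, X): payoffs 38, 45 → best response Back.
Player C against (Down, Y): payoffs 54, 86 → best response Back.
Mutual best responses: (Up, Y, Back); (Down, X, Back).

Pure-strategy Nash equilibria: (Up, Y, Back), (Down, X, Back)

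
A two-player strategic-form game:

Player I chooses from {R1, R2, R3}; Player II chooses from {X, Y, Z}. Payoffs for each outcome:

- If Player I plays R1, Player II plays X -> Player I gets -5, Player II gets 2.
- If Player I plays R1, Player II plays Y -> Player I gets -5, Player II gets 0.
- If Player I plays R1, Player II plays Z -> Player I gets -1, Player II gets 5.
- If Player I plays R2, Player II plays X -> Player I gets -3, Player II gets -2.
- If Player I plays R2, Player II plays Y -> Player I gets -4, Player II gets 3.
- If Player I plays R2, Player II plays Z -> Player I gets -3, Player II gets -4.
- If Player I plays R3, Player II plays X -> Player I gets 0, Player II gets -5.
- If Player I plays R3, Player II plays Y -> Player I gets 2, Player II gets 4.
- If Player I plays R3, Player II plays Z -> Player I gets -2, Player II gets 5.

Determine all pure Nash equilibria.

The unique pure-strategy Nash equilibrium is (R1, Z).

(R1, X): Player I can switch to R2 (-5 → -3). Not NE.
(R1, Y): Player I can switch to R2 (-5 → -4). Not NE.
(R1, Z): Player I gets -1, best alternative -2; Player II gets 5, best alternative 2. No profitable deviation — NE.
(R2, X): Player I can switch to R3 (-3 → 0). Not NE.
(R2, Y): Player I can switch to R3 (-4 → 2). Not NE.
(R2, Z): Player I can switch to R1 (-3 → -1). Not NE.
(R3, X): Player II can switch to Y (-5 → 4). Not NE.
(R3, Y): Player II can switch to Z (4 → 5). Not NE.
(R3, Z): Player I can switch to R1 (-2 → -1). Not NE.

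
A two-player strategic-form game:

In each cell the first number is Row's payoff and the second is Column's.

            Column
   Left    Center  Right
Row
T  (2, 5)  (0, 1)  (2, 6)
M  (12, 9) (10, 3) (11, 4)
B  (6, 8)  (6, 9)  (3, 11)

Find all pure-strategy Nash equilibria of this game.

(T, Left): Row can switch to M (2 → 12). Not NE.
(T, Center): Row can switch to M (0 → 10). Not NE.
(T, Right): Row can switch to M (2 → 11). Not NE.
(M, Left): Row gets 12, best alternative 6; Column gets 9, best alternative 4. No profitable deviation — NE.
(M, Center): Column can switch to Left (3 → 9). Not NE.
(M, Right): Column can switch to Left (4 → 9). Not NE.
(B, Left): Row can switch to M (6 → 12). Not NE.
(The remaining 2 profiles each have a profitable deviation by the same check.)

The unique pure-strategy Nash equilibrium is (M, Left).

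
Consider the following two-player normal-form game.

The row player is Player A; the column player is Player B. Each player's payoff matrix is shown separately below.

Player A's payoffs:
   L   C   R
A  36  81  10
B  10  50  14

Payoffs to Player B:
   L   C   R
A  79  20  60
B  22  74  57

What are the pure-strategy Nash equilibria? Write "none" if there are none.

Player A against L: payoffs 36, 10 → best response A.
Player A against C: payoffs 81, 50 → best response A.
Player A against R: payoffs 10, 14 → best response B.
Player B against A: payoffs 79, 20, 60 → best response L.
Player B against B: payoffs 22, 74, 57 → best response C.
Mutual best responses: (A, L).

(A, L)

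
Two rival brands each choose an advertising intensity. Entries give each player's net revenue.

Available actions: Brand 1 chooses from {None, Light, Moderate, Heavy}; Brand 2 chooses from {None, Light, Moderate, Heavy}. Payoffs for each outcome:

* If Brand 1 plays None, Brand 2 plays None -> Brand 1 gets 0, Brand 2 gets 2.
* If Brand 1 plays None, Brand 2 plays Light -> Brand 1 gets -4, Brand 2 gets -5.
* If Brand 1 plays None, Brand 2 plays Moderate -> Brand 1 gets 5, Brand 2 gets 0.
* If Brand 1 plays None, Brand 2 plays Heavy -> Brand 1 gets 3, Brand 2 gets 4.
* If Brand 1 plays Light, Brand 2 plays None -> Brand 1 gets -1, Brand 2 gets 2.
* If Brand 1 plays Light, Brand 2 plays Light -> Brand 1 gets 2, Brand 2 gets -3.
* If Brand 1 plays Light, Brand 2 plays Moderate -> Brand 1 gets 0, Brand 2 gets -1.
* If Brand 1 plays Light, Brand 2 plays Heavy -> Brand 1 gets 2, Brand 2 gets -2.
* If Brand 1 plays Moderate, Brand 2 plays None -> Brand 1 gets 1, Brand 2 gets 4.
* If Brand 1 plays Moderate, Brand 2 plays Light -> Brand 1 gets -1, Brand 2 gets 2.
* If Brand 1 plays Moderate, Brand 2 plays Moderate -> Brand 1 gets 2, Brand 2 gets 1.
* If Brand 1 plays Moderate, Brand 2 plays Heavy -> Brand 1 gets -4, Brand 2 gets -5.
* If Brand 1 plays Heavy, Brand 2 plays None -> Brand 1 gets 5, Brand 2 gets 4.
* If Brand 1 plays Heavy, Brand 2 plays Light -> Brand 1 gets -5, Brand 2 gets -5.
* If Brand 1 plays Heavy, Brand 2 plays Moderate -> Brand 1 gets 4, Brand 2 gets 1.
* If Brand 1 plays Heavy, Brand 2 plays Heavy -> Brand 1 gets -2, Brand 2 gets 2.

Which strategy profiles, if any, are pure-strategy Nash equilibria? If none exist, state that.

(None, None): Brand 1 can switch to Moderate (0 → 1). Not NE.
(None, Light): Brand 1 can switch to Light (-4 → 2). Not NE.
(None, Moderate): Brand 2 can switch to None (0 → 2). Not NE.
(None, Heavy): Brand 1 gets 3, best alternative 2; Brand 2 gets 4, best alternative 2. No profitable deviation — NE.
(Light, None): Brand 1 can switch to None (-1 → 0). Not NE.
(Light, Light): Brand 2 can switch to None (-3 → 2). Not NE.
(Light, Moderate): Brand 1 can switch to None (0 → 5). Not NE.
(Light, Heavy): Brand 1 can switch to None (2 → 3). Not NE.
(Moderate, None): Brand 1 can switch to Heavy (1 → 5). Not NE.
(Heavy, None): Brand 1 gets 5, best alternative 1; Brand 2 gets 4, best alternative 2. No profitable deviation — NE.
(The remaining 6 profiles each have a profitable deviation by the same check.)

Pure-strategy Nash equilibria: (None, Heavy), (Heavy, None)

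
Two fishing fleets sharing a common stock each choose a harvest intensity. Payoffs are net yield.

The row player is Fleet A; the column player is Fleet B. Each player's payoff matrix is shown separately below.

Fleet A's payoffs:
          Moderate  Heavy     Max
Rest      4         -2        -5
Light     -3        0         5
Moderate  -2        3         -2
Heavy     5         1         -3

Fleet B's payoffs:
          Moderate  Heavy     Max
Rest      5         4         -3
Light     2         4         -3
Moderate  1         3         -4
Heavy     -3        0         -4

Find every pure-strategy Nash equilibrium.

Fleet A against Moderate: payoffs 4, -3, -2, 5 → best response Heavy.
Fleet A against Heavy: payoffs -2, 0, 3, 1 → best response Moderate.
Fleet A against Max: payoffs -5, 5, -2, -3 → best response Light.
Fleet B against Rest: payoffs 5, 4, -3 → best response Moderate.
Fleet B against Light: payoffs 2, 4, -3 → best response Heavy.
Fleet B against Moderate: payoffs 1, 3, -4 → best response Heavy.
Fleet B against Heavy: payoffs -3, 0, -4 → best response Heavy.
Mutual best responses: (Moderate, Heavy).

(Moderate, Heavy)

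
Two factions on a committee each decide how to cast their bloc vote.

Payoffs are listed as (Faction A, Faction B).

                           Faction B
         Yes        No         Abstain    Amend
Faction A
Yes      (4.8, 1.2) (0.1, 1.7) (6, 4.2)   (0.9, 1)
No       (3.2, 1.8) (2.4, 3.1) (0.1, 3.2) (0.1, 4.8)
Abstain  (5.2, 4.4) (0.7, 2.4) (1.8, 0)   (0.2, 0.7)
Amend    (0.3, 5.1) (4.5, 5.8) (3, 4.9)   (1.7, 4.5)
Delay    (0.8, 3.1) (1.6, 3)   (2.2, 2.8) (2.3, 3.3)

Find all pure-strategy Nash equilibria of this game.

(Yes, Yes): Faction A can switch to Abstain (4.8 → 5.2). Not NE.
(Yes, No): Faction A can switch to No (0.1 → 2.4). Not NE.
(Yes, Abstain): Faction A gets 6, best alternative 3; Faction B gets 4.2, best alternative 1.7. No profitable deviation — NE.
(Yes, Amend): Faction A can switch to Amend (0.9 → 1.7). Not NE.
(No, Yes): Faction A can switch to Yes (3.2 → 4.8). Not NE.
(No, No): Faction A can switch to Amend (2.4 → 4.5). Not NE.
(No, Abstain): Faction A can switch to Yes (0.1 → 6). Not NE.
(No, Amend): Faction A can switch to Yes (0.1 → 0.9). Not NE.
(Abstain, Yes): Faction A gets 5.2, best alternative 4.8; Faction B gets 4.4, best alternative 2.4. No profitable deviation — NE.
(Abstain, No): Faction A can switch to No (0.7 → 2.4). Not NE.
(Abstain, Abstain): Faction A can switch to Yes (1.8 → 6). Not NE.
(Abstain, Amend): Faction A can switch to Yes (0.2 → 0.9). Not NE.
(Amend, No): Faction A gets 4.5, best alternative 2.4; Faction B gets 5.8, best alternative 5.1. No profitable deviation — NE.
(Delay, Amend): Faction A gets 2.3, best alternative 1.7; Faction B gets 3.3, best alternative 3.1. No profitable deviation — NE.
(The remaining 6 profiles each have a profitable deviation by the same check.)

Pure-strategy Nash equilibria: (Yes, Abstain), (Abstain, Yes), (Amend, No), (Delay, Amend)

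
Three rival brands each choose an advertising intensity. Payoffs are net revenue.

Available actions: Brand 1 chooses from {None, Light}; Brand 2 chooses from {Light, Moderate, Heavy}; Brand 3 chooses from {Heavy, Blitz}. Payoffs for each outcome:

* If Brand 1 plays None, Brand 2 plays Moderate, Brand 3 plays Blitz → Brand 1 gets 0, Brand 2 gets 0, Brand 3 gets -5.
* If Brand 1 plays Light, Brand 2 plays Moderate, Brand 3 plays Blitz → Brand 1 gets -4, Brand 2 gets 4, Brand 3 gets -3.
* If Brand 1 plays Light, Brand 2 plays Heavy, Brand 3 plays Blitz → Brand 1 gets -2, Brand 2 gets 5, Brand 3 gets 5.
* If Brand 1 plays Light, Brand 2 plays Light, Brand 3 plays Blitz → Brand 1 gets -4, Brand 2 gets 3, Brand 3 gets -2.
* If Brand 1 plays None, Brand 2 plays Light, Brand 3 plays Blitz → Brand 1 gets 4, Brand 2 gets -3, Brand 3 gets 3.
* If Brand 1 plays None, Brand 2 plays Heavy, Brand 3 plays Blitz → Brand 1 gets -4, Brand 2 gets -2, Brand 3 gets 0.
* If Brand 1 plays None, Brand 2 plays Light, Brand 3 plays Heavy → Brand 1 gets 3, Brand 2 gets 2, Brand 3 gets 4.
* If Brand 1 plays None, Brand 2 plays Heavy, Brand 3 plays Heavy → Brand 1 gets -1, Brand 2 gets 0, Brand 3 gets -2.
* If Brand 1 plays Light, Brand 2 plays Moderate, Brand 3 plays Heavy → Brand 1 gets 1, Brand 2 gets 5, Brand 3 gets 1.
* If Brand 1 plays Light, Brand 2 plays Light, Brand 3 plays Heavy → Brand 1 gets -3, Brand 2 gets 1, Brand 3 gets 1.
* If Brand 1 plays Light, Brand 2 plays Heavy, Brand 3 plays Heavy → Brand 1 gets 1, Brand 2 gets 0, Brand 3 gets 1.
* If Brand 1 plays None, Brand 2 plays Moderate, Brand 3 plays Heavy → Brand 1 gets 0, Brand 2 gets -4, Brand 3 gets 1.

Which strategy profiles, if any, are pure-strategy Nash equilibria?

Pure-strategy Nash equilibria: (None, Light, Heavy); (Light, Moderate, Heavy); (Light, Heavy, Blitz)

Check each profile: it is a Nash equilibrium iff no player can strictly gain by switching unilaterally.
(None, Light, Heavy): Brand 1 gets 3, best alternative -3; Brand 2 gets 2, best alternative 0; Brand 3 gets 4, best alternative 3. No profitable deviation — NE.
(None, Light, Blitz): Brand 2 can switch to Moderate (-3 → 0). Not NE.
(None, Moderate, Heavy): Brand 1 can switch to Light (0 → 1). Not NE.
(None, Moderate, Blitz): Brand 3 can switch to Heavy (-5 → 1). Not NE.
(None, Heavy, Heavy): Brand 1 can switch to Light (-1 → 1). Not NE.
(None, Heavy, Blitz): Brand 1 can switch to Light (-4 → -2). Not NE.
(Light, Light, Heavy): Brand 1 can switch to None (-3 → 3). Not NE.
(Light, Light, Blitz): Brand 1 can switch to None (-4 → 4). Not NE.
(Light, Moderate, Heavy): Brand 1 gets 1, best alternative 0; Brand 2 gets 5, best alternative 1; Brand 3 gets 1, best alternative -3. No profitable deviation — NE.
(Light, Moderate, Blitz): Brand 1 can switch to None (-4 → 0). Not NE.
(Light, Heavy, Heavy): Brand 2 can switch to Light (0 → 1). Not NE.
(Light, Heavy, Blitz): Brand 1 gets -2, best alternative -4; Brand 2 gets 5, best alternative 4; Brand 3 gets 5, best alternative 1. No profitable deviation — NE.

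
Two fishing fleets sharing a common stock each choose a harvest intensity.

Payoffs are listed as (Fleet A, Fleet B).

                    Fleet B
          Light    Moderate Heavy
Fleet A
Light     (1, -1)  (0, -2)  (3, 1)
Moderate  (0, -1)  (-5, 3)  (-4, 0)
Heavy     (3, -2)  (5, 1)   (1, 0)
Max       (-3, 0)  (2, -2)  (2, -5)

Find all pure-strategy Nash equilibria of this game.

(Light, Light): Fleet A can switch to Heavy (1 → 3). Not NE.
(Light, Moderate): Fleet A can switch to Heavy (0 → 5). Not NE.
(Light, Heavy): Fleet A gets 3, best alternative 2; Fleet B gets 1, best alternative -1. No profitable deviation — NE.
(Moderate, Light): Fleet A can switch to Light (0 → 1). Not NE.
(Moderate, Moderate): Fleet A can switch to Light (-5 → 0). Not NE.
(Moderate, Heavy): Fleet A can switch to Light (-4 → 3). Not NE.
(Heavy, Light): Fleet B can switch to Moderate (-2 → 1). Not NE.
(Heavy, Moderate): Fleet A gets 5, best alternative 2; Fleet B gets 1, best alternative 0. No profitable deviation — NE.
(Heavy, Heavy): Fleet A can switch to Light (1 → 3). Not NE.
(Max, Light): Fleet A can switch to Light (-3 → 1). Not NE.
(Max, Moderate): Fleet A can switch to Heavy (2 → 5). Not NE.
(Max, Heavy): Fleet A can switch to Light (2 → 3). Not NE.

Pure-strategy Nash equilibria: (Light, Heavy) and (Heavy, Moderate)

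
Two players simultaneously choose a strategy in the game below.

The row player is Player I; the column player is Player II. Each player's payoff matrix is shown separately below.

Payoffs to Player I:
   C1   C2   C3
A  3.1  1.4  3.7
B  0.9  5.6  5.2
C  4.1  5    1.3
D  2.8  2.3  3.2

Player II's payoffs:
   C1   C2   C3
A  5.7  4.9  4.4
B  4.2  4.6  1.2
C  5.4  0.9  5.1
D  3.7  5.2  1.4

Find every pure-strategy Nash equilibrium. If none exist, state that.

Check each profile: it is a Nash equilibrium iff no player can strictly gain by switching unilaterally.
(A, C1): Player I can switch to C (3.1 → 4.1). Not NE.
(A, C2): Player I can switch to B (1.4 → 5.6). Not NE.
(A, C3): Player I can switch to B (3.7 → 5.2). Not NE.
(B, C1): Player I can switch to A (0.9 → 3.1). Not NE.
(B, C2): Player I gets 5.6, best alternative 5; Player II gets 4.6, best alternative 4.2. No profitable deviation — NE.
(B, C3): Player II can switch to C1 (1.2 → 4.2). Not NE.
(C, C1): Player I gets 4.1, best alternative 3.1; Player II gets 5.4, best alternative 5.1. No profitable deviation — NE.
(C, C2): Player I can switch to B (5 → 5.6). Not NE.
(The remaining 4 profiles each have a profitable deviation by the same check.)

(B, C2) and (C, C1)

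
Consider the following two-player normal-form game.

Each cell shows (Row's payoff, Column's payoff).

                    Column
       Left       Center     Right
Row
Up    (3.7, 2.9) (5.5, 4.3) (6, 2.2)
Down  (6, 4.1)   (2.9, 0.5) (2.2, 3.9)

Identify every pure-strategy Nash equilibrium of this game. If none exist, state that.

Pure-strategy Nash equilibria: (Up, Center); (Down, Left)

Row against Left: payoffs 3.7, 6 → best response Down.
Row against Center: payoffs 5.5, 2.9 → best response Up.
Row against Right: payoffs 6, 2.2 → best response Up.
Column against Up: payoffs 2.9, 4.3, 2.2 → best response Center.
Column against Down: payoffs 4.1, 0.5, 3.9 → best response Left.
Mutual best responses: (Up, Center); (Down, Left).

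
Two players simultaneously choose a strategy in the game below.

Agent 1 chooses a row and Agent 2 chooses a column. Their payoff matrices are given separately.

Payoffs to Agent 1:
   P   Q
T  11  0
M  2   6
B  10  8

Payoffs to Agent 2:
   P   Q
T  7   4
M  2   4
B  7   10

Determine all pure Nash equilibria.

For each player, find the best response to each opponent profile; mutual best responses are the pure NE.
Agent 1 against P: payoffs 11, 2, 10 → best response T.
Agent 1 against Q: payoffs 0, 6, 8 → best response B.
Agent 2 against T: payoffs 7, 4 → best response P.
Agent 2 against M: payoffs 2, 4 → best response Q.
Agent 2 against B: payoffs 7, 10 → best response Q.
Mutual best responses: (T, P); (B, Q).

(T, P) and (B, Q)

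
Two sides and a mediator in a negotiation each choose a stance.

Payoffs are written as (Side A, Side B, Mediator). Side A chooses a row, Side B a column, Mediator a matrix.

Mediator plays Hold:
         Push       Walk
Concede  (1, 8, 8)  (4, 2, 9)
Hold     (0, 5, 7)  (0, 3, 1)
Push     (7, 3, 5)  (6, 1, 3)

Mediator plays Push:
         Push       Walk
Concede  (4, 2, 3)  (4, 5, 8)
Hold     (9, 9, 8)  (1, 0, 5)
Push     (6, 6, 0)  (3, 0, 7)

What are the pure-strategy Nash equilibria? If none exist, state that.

Mark each player's best response to every combination of opponents' strategies; a profile where every player is best-responding is a pure Nash equilibrium.
Side A against (Push, Hold): payoffs 1, 0, 7 → best response Push.
Side A against (Push, Push): payoffs 4, 9, 6 → best response Hold.
Side A against (Walk, Hold): payoffs 4, 0, 6 → best response Push.
Side A against (Walk, Push): payoffs 4, 1, 3 → best response Concede.
Side B against (Concede, Hold): payoffs 8, 2 → best response Push.
Side B against (Concede, Push): payoffs 2, 5 → best response Walk.
Side B against (Hold, Hold): payoffs 5, 3 → best response Push.
Side B against (Hold, Push): payoffs 9, 0 → best response Push.
Side B against (Push, Hold): payoffs 3, 1 → best response Push.
Side B against (Push, Push): payoffs 6, 0 → best response Push.
Mediator against (Concede, Push): payoffs 8, 3 → best response Hold.
Mediator against (Concede, Walk): payoffs 9, 8 → best response Hold.
Mediator against (Hold, Push): payoffs 7, 8 → best response Push.
Mediator against (Hold, Walk): payoffs 1, 5 → best response Push.
Mediator against (Push, Push): payoffs 5, 0 → best response Hold.
Mediator against (Push, Walk): payoffs 3, 7 → best response Push.
Mutual best responses: (Hold, Push, Push); (Push, Push, Hold).

The pure Nash equilibria are (Hold, Push, Push); (Push, Push, Hold).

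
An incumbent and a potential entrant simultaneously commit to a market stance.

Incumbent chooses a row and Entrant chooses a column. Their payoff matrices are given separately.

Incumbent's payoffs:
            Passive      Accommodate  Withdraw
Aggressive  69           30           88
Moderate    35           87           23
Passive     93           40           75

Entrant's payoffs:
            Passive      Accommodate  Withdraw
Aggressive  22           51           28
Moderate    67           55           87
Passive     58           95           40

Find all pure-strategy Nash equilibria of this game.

(Aggressive, Passive): Incumbent can switch to Passive (69 → 93). Not NE.
(Aggressive, Accommodate): Incumbent can switch to Moderate (30 → 87). Not NE.
(Aggressive, Withdraw): Entrant can switch to Accommodate (28 → 51). Not NE.
(Moderate, Passive): Incumbent can switch to Aggressive (35 → 69). Not NE.
(Moderate, Accommodate): Entrant can switch to Passive (55 → 67). Not NE.
(Moderate, Withdraw): Incumbent can switch to Aggressive (23 → 88). Not NE.
(The remaining 3 profiles each have a profitable deviation by the same check.)

No pure-strategy Nash equilibrium.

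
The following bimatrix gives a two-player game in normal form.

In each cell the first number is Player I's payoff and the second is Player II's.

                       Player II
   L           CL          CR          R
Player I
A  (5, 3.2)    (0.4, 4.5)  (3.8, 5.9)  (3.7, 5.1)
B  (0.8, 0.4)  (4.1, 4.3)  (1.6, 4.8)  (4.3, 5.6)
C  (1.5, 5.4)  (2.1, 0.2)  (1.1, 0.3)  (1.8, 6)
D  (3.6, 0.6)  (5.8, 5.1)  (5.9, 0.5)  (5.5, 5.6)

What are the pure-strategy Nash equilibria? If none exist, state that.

(D, R)

(A, L): Player II can switch to CL (3.2 → 4.5). Not NE.
(A, CL): Player I can switch to B (0.4 → 4.1). Not NE.
(A, CR): Player I can switch to D (3.8 → 5.9). Not NE.
(A, R): Player I can switch to B (3.7 → 4.3). Not NE.
(B, L): Player I can switch to A (0.8 → 5). Not NE.
(B, CL): Player I can switch to D (4.1 → 5.8). Not NE.
(B, CR): Player I can switch to A (1.6 → 3.8). Not NE.
(B, R): Player I can switch to D (4.3 → 5.5). Not NE.
(D, R): Player I gets 5.5, best alternative 4.3; Player II gets 5.6, best alternative 5.1. No profitable deviation — NE.
(The remaining 7 profiles each have a profitable deviation by the same check.)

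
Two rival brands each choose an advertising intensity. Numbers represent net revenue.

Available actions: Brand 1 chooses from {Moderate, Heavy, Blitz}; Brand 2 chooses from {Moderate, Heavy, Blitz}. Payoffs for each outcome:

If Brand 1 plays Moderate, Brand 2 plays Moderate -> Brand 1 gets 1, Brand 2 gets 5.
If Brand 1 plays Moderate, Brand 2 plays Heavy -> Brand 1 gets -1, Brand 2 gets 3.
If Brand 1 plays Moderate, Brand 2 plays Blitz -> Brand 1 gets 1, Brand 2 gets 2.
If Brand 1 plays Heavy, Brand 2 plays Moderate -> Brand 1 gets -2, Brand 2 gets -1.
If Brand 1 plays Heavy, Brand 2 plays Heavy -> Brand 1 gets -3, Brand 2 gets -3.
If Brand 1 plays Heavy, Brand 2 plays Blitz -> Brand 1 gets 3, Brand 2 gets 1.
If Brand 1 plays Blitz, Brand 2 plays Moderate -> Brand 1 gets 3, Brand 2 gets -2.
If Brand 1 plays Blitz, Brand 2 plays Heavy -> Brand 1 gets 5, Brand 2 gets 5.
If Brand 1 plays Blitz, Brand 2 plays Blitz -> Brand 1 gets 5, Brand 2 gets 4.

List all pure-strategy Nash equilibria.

(Blitz, Heavy)

Brand 1 against Moderate: payoffs 1, -2, 3 → best response Blitz.
Brand 1 against Heavy: payoffs -1, -3, 5 → best response Blitz.
Brand 1 against Blitz: payoffs 1, 3, 5 → best response Blitz.
Brand 2 against Moderate: payoffs 5, 3, 2 → best response Moderate.
Brand 2 against Heavy: payoffs -1, -3, 1 → best response Blitz.
Brand 2 against Blitz: payoffs -2, 5, 4 → best response Heavy.
Mutual best responses: (Blitz, Heavy).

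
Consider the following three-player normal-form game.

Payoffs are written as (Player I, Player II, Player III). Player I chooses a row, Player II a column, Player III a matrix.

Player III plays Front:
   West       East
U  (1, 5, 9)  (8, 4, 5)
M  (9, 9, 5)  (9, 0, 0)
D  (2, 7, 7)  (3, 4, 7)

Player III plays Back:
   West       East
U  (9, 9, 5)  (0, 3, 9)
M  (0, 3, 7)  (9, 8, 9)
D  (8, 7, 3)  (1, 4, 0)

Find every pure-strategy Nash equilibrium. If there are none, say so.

(U, West, Front): Player I can switch to M (1 → 9). Not NE.
(U, West, Back): Player III can switch to Front (5 → 9). Not NE.
(U, East, Front): Player I can switch to M (8 → 9). Not NE.
(U, East, Back): Player I can switch to M (0 → 9). Not NE.
(M, West, Front): Player III can switch to Back (5 → 7). Not NE.
(M, West, Back): Player I can switch to U (0 → 9). Not NE.
(M, East, Front): Player II can switch to West (0 → 9). Not NE.
(M, East, Back): Player I gets 9, best alternative 1; Player II gets 8, best alternative 3; Player III gets 9, best alternative 0. No profitable deviation — NE.
(D, West, Front): Player I can switch to M (2 → 9). Not NE.
(The remaining 3 profiles each have a profitable deviation by the same check.)

Pure NE: (M, East, Back)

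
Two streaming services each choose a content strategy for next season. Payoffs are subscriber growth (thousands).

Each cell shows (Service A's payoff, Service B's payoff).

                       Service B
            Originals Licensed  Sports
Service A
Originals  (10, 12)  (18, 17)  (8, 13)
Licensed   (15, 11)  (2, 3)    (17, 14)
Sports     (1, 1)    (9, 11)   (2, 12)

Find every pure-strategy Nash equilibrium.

Service A against Originals: payoffs 10, 15, 1 → best response Licensed.
Service A against Licensed: payoffs 18, 2, 9 → best response Originals.
Service A against Sports: payoffs 8, 17, 2 → best response Licensed.
Service B against Originals: payoffs 12, 17, 13 → best response Licensed.
Service B against Licensed: payoffs 11, 3, 14 → best response Sports.
Service B against Sports: payoffs 1, 11, 12 → best response Sports.
Mutual best responses: (Originals, Licensed); (Licensed, Sports).

Pure-strategy Nash equilibria: (Originals, Licensed), (Licensed, Sports)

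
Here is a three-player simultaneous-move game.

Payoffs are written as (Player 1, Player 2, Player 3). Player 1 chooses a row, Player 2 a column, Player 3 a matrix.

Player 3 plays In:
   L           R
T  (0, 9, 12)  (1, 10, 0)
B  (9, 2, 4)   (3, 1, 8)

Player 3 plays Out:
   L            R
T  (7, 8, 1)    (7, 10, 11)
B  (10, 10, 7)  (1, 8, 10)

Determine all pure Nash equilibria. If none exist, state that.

(T, R, Out); (B, L, Out)

(T, L, In): Player 1 can switch to B (0 → 9). Not NE.
(T, L, Out): Player 1 can switch to B (7 → 10). Not NE.
(T, R, In): Player 1 can switch to B (1 → 3). Not NE.
(T, R, Out): Player 1 gets 7, best alternative 1; Player 2 gets 10, best alternative 8; Player 3 gets 11, best alternative 0. No profitable deviation — NE.
(B, L, In): Player 3 can switch to Out (4 → 7). Not NE.
(B, L, Out): Player 1 gets 10, best alternative 7; Player 2 gets 10, best alternative 8; Player 3 gets 7, best alternative 4. No profitable deviation — NE.
(B, R, In): Player 2 can switch to L (1 → 2). Not NE.
(B, R, Out): Player 1 can switch to T (1 → 7). Not NE.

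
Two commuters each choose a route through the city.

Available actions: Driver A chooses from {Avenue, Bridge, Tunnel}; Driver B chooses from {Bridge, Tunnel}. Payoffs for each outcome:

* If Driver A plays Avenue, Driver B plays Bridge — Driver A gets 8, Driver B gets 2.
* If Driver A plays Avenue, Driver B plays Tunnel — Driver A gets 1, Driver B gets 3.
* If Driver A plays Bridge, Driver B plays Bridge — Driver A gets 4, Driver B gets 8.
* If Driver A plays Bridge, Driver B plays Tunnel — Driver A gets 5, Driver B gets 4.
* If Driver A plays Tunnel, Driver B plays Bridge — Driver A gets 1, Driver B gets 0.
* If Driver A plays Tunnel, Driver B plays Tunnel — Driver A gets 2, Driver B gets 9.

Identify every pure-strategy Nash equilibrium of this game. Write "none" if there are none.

none

(Avenue, Bridge): Driver B can switch to Tunnel (2 → 3). Not NE.
(Avenue, Tunnel): Driver A can switch to Bridge (1 → 5). Not NE.
(Bridge, Bridge): Driver A can switch to Avenue (4 → 8). Not NE.
(Bridge, Tunnel): Driver B can switch to Bridge (4 → 8). Not NE.
(Tunnel, Bridge): Driver A can switch to Avenue (1 → 8). Not NE.
(Tunnel, Tunnel): Driver A can switch to Bridge (2 → 5). Not NE.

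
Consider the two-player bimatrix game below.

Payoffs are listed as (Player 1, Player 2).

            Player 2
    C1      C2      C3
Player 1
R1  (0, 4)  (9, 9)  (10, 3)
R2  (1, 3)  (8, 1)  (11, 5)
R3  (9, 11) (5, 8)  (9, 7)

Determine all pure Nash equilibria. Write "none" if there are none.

The pure Nash equilibria are (R1, C2); (R2, C3); (R3, C1).

(R1, C1): Player 1 can switch to R2 (0 → 1). Not NE.
(R1, C2): Player 1 gets 9, best alternative 8; Player 2 gets 9, best alternative 4. No profitable deviation — NE.
(R1, C3): Player 1 can switch to R2 (10 → 11). Not NE.
(R2, C1): Player 1 can switch to R3 (1 → 9). Not NE.
(R2, C2): Player 1 can switch to R1 (8 → 9). Not NE.
(R2, C3): Player 1 gets 11, best alternative 10; Player 2 gets 5, best alternative 3. No profitable deviation — NE.
(R3, C1): Player 1 gets 9, best alternative 1; Player 2 gets 11, best alternative 8. No profitable deviation — NE.
(R3, C2): Player 1 can switch to R1 (5 → 9). Not NE.
(R3, C3): Player 1 can switch to R1 (9 → 10). Not NE.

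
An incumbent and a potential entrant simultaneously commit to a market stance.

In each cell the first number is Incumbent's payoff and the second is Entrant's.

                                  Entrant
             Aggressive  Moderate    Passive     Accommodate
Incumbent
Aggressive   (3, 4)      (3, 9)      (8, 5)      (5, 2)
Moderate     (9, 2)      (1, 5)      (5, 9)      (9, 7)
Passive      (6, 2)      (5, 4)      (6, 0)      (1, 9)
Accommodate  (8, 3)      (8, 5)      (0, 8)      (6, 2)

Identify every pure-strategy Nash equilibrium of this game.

(Aggressive, Aggressive): Incumbent can switch to Moderate (3 → 9). Not NE.
(Aggressive, Moderate): Incumbent can switch to Passive (3 → 5). Not NE.
(Aggressive, Passive): Entrant can switch to Moderate (5 → 9). Not NE.
(Aggressive, Accommodate): Incumbent can switch to Moderate (5 → 9). Not NE.
(Moderate, Aggressive): Entrant can switch to Moderate (2 → 5). Not NE.
(Moderate, Moderate): Incumbent can switch to Aggressive (1 → 3). Not NE.
(The remaining 10 profiles each have a profitable deviation by the same check.)

No pure-strategy Nash equilibrium.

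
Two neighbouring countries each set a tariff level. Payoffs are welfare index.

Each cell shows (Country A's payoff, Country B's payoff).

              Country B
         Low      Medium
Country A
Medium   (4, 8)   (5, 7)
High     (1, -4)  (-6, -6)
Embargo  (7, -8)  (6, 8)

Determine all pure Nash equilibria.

(Medium, Low): Country A can switch to Embargo (4 → 7). Not NE.
(Medium, Medium): Country A can switch to Embargo (5 → 6). Not NE.
(High, Low): Country A can switch to Medium (1 → 4). Not NE.
(High, Medium): Country A can switch to Medium (-6 → 5). Not NE.
(Embargo, Low): Country B can switch to Medium (-8 → 8). Not NE.
(Embargo, Medium): Country A gets 6, best alternative 5; Country B gets 8, best alternative -8. No profitable deviation — NE.

The unique pure-strategy Nash equilibrium is (Embargo, Medium).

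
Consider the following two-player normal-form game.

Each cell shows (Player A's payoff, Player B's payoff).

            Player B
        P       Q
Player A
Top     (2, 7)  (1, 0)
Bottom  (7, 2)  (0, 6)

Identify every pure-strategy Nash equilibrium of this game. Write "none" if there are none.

Mark each player's best response to every combination of opponents' strategies; a profile where every player is best-responding is a pure Nash equilibrium.
Player A against P: payoffs 2, 7 → best response Bottom.
Player A against Q: payoffs 1, 0 → best response Top.
Player B against Top: payoffs 7, 0 → best response P.
Player B against Bottom: payoffs 2, 6 → best response Q.
No profile is a mutual best response for all players.

none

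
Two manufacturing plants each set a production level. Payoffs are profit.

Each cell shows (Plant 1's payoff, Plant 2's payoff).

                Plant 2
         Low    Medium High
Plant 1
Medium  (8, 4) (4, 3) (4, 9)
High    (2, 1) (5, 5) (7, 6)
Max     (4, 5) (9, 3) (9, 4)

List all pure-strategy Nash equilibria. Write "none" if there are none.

none

(Medium, Low): Plant 2 can switch to High (4 → 9). Not NE.
(Medium, Medium): Plant 1 can switch to High (4 → 5). Not NE.
(Medium, High): Plant 1 can switch to High (4 → 7). Not NE.
(High, Low): Plant 1 can switch to Medium (2 → 8). Not NE.
(High, Medium): Plant 1 can switch to Max (5 → 9). Not NE.
(High, High): Plant 1 can switch to Max (7 → 9). Not NE.
(Max, Low): Plant 1 can switch to Medium (4 → 8). Not NE.
(Max, Medium): Plant 2 can switch to Low (3 → 5). Not NE.
(Max, High): Plant 2 can switch to Low (4 → 5). Not NE.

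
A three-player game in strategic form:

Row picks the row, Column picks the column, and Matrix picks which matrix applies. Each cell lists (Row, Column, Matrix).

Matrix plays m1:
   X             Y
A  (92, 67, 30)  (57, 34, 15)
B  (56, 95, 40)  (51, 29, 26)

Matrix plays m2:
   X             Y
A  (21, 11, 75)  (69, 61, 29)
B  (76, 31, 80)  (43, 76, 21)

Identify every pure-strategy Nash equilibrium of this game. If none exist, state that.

Row against (X, m1): payoffs 92, 56 → best response A.
Row against (X, m2): payoffs 21, 76 → best response B.
Row against (Y, m1): payoffs 57, 51 → best response A.
Row against (Y, m2): payoffs 69, 43 → best response A.
Column against (A, m1): payoffs 67, 34 → best response X.
Column against (A, m2): payoffs 11, 61 → best response Y.
Column against (B, m1): payoffs 95, 29 → best response X.
Column against (B, m2): payoffs 31, 76 → best response Y.
Matrix against (A, X): payoffs 30, 75 → best response m2.
Matrix against (A, Y): payoffs 15, 29 → best response m2.
Matrix against (B, X): payoffs 40, 80 → best response m2.
Matrix against (B, Y): payoffs 26, 21 → best response m1.
Mutual best responses: (A, Y, m2).

(A, Y, m2)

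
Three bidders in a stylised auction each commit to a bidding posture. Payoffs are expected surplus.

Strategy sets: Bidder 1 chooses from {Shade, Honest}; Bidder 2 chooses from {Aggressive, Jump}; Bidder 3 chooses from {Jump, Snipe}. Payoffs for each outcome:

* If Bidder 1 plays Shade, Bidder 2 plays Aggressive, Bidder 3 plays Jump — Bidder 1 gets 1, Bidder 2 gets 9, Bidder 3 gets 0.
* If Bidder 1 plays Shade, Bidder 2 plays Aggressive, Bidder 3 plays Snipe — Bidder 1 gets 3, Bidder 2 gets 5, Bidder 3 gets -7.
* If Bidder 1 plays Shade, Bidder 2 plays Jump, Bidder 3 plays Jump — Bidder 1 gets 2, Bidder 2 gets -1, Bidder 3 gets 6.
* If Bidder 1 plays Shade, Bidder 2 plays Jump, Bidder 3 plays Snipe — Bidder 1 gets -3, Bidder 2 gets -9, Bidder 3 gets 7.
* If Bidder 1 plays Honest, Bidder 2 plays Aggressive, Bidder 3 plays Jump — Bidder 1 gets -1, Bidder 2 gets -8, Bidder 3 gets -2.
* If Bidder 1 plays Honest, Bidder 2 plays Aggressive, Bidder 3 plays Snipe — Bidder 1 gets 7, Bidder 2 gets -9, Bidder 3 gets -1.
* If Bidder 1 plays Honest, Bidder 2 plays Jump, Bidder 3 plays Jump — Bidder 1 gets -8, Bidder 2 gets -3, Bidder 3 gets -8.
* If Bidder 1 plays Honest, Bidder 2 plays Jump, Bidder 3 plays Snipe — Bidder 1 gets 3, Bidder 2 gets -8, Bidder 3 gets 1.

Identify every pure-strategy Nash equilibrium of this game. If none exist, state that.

(Shade, Aggressive, Jump), (Honest, Jump, Snipe)

(Shade, Aggressive, Jump): Bidder 1 gets 1, best alternative -1; Bidder 2 gets 9, best alternative -1; Bidder 3 gets 0, best alternative -7. No profitable deviation — NE.
(Shade, Aggressive, Snipe): Bidder 1 can switch to Honest (3 → 7). Not NE.
(Shade, Jump, Jump): Bidder 2 can switch to Aggressive (-1 → 9). Not NE.
(Shade, Jump, Snipe): Bidder 1 can switch to Honest (-3 → 3). Not NE.
(Honest, Aggressive, Jump): Bidder 1 can switch to Shade (-1 → 1). Not NE.
(Honest, Aggressive, Snipe): Bidder 2 can switch to Jump (-9 → -8). Not NE.
(Honest, Jump, Jump): Bidder 1 can switch to Shade (-8 → 2). Not NE.
(Honest, Jump, Snipe): Bidder 1 gets 3, best alternative -3; Bidder 2 gets -8, best alternative -9; Bidder 3 gets 1, best alternative -8. No profitable deviation — NE.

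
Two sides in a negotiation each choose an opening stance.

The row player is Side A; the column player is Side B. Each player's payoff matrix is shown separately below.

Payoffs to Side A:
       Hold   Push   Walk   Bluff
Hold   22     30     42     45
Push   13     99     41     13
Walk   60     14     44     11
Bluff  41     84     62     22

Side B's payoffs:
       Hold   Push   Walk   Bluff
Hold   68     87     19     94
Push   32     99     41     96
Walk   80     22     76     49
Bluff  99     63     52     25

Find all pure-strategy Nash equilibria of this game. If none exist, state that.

Pure-strategy Nash equilibria: (Hold, Bluff); (Push, Push); (Walk, Hold)

Side A against Hold: payoffs 22, 13, 60, 41 → best response Walk.
Side A against Push: payoffs 30, 99, 14, 84 → best response Push.
Side A against Walk: payoffs 42, 41, 44, 62 → best response Bluff.
Side A against Bluff: payoffs 45, 13, 11, 22 → best response Hold.
Side B against Hold: payoffs 68, 87, 19, 94 → best response Bluff.
Side B against Push: payoffs 32, 99, 41, 96 → best response Push.
Side B against Walk: payoffs 80, 22, 76, 49 → best response Hold.
Side B against Bluff: payoffs 99, 63, 52, 25 → best response Hold.
Mutual best responses: (Hold, Bluff); (Push, Push); (Walk, Hold).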